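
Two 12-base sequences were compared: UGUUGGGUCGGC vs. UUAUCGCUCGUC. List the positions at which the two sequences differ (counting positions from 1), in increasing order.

Scanning 1-based: 2: G/U; 3: U/A; 5: G/C; 7: G/C; 11: G/U.

2, 3, 5, 7, 11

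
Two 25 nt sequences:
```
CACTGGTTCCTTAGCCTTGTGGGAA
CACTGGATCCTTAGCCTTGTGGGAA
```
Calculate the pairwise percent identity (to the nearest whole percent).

Mismatch at position 7 (1-based): 1 of 25.
Identical positions: 24/25 = 96% → 96%.

96%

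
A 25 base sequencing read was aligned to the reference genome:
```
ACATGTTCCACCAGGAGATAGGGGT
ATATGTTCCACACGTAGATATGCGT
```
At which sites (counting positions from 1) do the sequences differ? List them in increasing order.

Differences at site 2 (C→T), site 12 (C→A), site 13 (A→C), site 15 (G→T), site 21 (G→T), site 23 (G→C).

2, 12, 13, 15, 21, 23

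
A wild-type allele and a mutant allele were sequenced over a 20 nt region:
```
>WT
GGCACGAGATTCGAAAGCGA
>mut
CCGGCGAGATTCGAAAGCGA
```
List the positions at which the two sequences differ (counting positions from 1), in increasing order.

1, 2, 3, 4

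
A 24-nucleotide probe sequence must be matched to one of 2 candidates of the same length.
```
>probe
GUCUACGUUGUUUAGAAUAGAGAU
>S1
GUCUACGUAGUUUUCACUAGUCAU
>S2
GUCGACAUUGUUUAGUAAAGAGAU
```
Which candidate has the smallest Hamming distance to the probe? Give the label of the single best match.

S2

Hamming distances to probe — S1: 6; S2: 4.
Smallest is S2 with 4 mismatches.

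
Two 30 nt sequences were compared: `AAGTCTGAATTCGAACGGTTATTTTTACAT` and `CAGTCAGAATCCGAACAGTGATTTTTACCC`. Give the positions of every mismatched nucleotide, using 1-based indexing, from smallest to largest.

1, 6, 11, 17, 20, 29, 30

Scanning 1-based: 1: A/C; 6: T/A; 11: T/C; 17: G/A; 20: T/G; 29: A/C; 30: T/C.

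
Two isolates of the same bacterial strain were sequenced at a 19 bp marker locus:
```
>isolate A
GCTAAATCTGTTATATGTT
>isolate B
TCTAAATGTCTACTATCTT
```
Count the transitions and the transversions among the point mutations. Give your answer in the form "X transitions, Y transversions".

0 transitions, 6 transversions

Mismatches (1-based):
position 1: G→T (purine→pyrimidine, transversion)
position 8: C→G (pyrimidine→purine, transversion)
position 10: G→C (purine→pyrimidine, transversion)
position 12: T→A (pyrimidine→purine, transversion)
position 13: A→C (purine→pyrimidine, transversion)
position 17: G→C (purine→pyrimidine, transversion)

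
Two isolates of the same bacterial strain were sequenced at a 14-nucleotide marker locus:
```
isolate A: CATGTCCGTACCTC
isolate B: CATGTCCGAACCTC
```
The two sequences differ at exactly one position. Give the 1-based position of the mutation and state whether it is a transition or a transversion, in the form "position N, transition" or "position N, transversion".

Position 9 changes T→A. T is a pyrimidine and A is a purine, so this is a transversion.

position 9, transversion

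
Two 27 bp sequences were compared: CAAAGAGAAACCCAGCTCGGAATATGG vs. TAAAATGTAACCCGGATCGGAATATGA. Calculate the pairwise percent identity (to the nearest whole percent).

7 positions differ (1, 5, 6, 8, 14, 16, 27), so 20 of 27 match: 20/27 = 74.07%.

74%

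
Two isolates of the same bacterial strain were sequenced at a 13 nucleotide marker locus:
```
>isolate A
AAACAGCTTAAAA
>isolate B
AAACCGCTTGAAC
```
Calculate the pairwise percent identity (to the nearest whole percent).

77%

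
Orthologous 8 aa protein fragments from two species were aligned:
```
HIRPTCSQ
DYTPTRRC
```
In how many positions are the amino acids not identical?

6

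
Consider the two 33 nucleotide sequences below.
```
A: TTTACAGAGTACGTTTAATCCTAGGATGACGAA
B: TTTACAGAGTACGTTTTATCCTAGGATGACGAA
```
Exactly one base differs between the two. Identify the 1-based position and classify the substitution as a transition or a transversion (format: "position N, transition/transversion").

The sequences differ only at position 17: A→T (purine→pyrimidine), a transversion.

position 17, transversion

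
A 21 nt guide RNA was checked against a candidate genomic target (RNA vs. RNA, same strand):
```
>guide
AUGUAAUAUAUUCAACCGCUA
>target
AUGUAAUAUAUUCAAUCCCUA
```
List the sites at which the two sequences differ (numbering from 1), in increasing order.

Differences at site 16 (C→U), site 18 (G→C).

16, 18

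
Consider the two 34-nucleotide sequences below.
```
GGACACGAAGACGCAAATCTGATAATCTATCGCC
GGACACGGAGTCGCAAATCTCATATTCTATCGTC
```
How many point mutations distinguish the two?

Mismatches (1-based): site 8: A→G; site 11: A→T; site 21: G→C; site 25: A→T; site 33: C→T.

5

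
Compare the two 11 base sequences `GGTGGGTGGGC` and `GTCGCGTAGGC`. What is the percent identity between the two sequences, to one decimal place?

4 positions differ (2, 3, 5, 8), so 7 of 11 match: 7/11 = 63.64%.

63.6%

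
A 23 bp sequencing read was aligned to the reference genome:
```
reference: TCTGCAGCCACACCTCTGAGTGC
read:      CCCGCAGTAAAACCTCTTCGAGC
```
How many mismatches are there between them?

8

Comparing position by position, 8 positions differ: 1 (T/C), 3 (T/C), 8 (C/T), 9 (C/A), 11 (C/A), 18 (G/T), 19 (A/C), 21 (T/A).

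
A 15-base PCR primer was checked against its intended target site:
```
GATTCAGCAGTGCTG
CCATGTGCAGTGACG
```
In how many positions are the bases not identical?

Comparing position by position, 7 positions differ: 1 (G/C), 2 (A/C), 3 (T/A), 5 (C/G), 6 (A/T), 13 (C/A), 14 (T/C).

7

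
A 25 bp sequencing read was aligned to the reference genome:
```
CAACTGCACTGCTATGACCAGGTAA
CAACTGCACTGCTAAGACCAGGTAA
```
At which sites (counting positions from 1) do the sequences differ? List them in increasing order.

15

Scanning 1-based: 15: T/A.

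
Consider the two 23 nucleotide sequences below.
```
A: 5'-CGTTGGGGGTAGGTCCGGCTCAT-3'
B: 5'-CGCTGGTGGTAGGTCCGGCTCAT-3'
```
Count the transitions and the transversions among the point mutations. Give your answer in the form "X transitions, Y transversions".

Mismatches (1-based):
site 3: T→C (pyrimidine→pyrimidine, transition)
site 7: G→T (purine→pyrimidine, transversion)

1 transition, 1 transversion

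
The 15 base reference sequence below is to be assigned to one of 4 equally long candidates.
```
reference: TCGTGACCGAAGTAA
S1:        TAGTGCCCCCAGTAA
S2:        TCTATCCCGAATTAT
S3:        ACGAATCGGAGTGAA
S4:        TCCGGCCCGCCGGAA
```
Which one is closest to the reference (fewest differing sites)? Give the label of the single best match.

S1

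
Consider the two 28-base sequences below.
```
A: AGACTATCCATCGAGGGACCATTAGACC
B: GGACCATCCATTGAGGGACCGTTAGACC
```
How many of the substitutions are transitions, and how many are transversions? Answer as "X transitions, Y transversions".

Mismatches (1-based):
base 1: A→G (purine→purine, transition)
base 5: T→C (pyrimidine→pyrimidine, transition)
base 12: C→T (pyrimidine→pyrimidine, transition)
base 21: A→G (purine→purine, transition)

4 transitions, 0 transversions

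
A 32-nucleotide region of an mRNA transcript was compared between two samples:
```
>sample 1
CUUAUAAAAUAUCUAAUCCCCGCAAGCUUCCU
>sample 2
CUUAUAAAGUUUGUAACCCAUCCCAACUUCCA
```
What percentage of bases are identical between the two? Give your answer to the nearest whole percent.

Mismatches at positions 9, 11, 13, 17, 20, 21, 22, 24, 26, 32 (1-based): 10 of 32.
Identical positions: 22/32 = 68.75% → 69%.

69%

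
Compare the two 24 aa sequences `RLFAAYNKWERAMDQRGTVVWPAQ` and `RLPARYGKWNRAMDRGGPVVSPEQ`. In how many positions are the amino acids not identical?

Comparing position by position, 9 positions differ: 3 (F/P), 5 (A/R), 7 (N/G), 10 (E/N), 15 (Q/R), 16 (R/G), 18 (T/P), 21 (W/S), 23 (A/E).

9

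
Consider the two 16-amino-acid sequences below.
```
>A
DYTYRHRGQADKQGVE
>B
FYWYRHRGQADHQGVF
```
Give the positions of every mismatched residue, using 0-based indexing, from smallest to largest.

0, 2, 11, 15

Differences at position 0 (D→F), position 2 (T→W), position 11 (K→H), position 15 (E→F).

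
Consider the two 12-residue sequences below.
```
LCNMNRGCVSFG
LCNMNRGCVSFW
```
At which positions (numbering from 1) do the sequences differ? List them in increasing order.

Differences at position 12 (G→W).

12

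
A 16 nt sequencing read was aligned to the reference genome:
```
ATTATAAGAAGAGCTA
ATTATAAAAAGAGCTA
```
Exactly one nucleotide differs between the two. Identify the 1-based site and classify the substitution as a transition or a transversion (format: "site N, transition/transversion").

site 8, transition

Site 8 changes G→A. G is a purine and A is a purine, so this is a transition.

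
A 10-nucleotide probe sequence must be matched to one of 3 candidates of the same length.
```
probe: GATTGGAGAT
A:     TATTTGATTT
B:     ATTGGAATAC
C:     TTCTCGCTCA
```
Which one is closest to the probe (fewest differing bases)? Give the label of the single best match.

Hamming distances to probe — A: 4; B: 6; C: 8.
Smallest is A with 4 mismatches.

A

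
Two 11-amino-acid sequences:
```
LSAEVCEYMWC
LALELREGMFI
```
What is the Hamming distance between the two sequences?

7

Mismatches (1-based): position 2: S→A; position 3: A→L; position 5: V→L; position 6: C→R; position 8: Y→G; position 10: W→F; position 11: C→I.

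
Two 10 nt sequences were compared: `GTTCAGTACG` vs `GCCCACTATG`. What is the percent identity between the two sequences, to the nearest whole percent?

4 positions differ (2, 3, 6, 9), so 6 of 10 match: 6/10 = 60%.

60%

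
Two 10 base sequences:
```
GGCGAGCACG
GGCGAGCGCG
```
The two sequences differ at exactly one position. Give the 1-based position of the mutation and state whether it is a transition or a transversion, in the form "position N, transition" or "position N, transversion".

position 8, transition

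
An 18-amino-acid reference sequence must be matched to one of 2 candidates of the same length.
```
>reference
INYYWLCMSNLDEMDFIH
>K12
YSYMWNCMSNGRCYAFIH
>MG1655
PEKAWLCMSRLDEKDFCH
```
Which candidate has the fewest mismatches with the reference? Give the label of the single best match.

MG1655

Hamming distances to reference — K12: 9; MG1655: 7.
Smallest is MG1655 with 7 mismatches.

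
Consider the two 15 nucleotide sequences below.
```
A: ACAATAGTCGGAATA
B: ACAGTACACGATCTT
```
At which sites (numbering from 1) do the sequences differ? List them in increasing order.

4, 7, 8, 11, 12, 13, 15

Differences at site 4 (A→G), site 7 (G→C), site 8 (T→A), site 11 (G→A), site 12 (A→T), site 13 (A→C), site 15 (A→T).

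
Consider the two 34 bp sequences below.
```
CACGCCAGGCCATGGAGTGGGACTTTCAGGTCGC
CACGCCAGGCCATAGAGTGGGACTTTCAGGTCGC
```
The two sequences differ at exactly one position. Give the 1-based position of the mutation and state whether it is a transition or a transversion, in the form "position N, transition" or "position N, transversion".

position 14, transition

The sequences differ only at position 14: G→A (purine→purine), a transition.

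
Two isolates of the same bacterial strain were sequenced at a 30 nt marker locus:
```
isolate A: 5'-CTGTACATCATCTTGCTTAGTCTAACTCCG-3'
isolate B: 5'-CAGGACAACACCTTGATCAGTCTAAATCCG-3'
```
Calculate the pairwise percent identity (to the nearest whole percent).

77%

7 positions differ (2, 4, 8, 11, 16, 18, 26), so 23 of 30 match: 23/30 = 76.67%.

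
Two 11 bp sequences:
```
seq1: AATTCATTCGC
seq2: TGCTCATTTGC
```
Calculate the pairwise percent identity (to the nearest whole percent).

Mismatches at positions 1, 2, 3, 9 (1-based): 4 of 11.
Identical positions: 7/11 = 63.64% → 64%.

64%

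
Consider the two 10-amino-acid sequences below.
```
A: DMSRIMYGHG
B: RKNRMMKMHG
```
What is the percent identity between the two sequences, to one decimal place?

40.0%

6 positions differ (1, 2, 3, 5, 7, 8), so 4 of 10 match: 4/10 = 40%.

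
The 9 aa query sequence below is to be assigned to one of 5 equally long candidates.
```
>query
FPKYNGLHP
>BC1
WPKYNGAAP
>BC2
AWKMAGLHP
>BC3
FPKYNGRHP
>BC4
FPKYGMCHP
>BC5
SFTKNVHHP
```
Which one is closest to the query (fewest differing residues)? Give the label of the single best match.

Hamming distances to query — BC1: 3; BC2: 4; BC3: 1; BC4: 3; BC5: 6.
Smallest is BC3 with 1 mismatch.

BC3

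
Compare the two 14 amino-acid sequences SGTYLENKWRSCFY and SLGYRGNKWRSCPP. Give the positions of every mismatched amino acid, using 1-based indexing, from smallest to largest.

2, 3, 5, 6, 13, 14

Differences at position 2 (G→L), position 3 (T→G), position 5 (L→R), position 6 (E→G), position 13 (F→P), position 14 (Y→P).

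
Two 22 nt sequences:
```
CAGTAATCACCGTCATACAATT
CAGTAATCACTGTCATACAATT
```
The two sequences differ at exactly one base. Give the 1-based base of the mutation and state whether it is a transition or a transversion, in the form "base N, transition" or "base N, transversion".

The sequences differ only at base 11: C→T (pyrimidine→pyrimidine), a transition.

base 11, transition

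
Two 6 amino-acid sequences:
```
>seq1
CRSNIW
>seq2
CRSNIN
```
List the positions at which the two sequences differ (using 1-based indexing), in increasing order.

6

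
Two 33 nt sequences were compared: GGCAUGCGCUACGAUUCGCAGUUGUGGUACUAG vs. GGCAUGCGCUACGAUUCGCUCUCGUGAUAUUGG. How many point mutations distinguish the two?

Comparing position by position, 6 positions differ: 20 (A/U), 21 (G/C), 23 (U/C), 27 (G/A), 30 (C/U), 32 (A/G).

6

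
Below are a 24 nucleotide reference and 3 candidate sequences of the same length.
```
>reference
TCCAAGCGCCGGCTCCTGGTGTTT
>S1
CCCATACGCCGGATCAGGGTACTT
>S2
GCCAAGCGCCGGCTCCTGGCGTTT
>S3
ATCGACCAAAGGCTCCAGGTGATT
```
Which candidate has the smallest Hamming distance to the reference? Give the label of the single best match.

S2

Hamming distances to reference — S1: 8; S2: 2; S3: 9.
Smallest is S2 with 2 mismatches.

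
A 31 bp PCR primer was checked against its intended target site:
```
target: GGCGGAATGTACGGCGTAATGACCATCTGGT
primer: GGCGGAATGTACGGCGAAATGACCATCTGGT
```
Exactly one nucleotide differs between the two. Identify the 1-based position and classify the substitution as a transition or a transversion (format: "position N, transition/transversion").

position 17, transversion

The sequences differ only at position 17: T→A (pyrimidine→purine), a transversion.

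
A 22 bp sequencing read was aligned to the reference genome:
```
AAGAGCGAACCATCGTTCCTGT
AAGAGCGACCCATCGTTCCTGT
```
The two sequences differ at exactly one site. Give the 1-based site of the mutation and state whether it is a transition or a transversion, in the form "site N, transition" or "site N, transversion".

The sequences differ only at site 9: A→C (purine→pyrimidine), a transversion.

site 9, transversion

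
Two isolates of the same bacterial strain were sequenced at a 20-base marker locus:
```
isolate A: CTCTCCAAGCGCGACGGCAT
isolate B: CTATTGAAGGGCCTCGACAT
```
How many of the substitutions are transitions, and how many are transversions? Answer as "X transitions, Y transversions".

2 transitions, 5 transversions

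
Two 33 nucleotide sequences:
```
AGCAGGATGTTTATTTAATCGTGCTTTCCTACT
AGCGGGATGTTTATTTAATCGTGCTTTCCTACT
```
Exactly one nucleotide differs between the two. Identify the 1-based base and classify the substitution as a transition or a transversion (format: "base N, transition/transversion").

The sequences differ only at base 4: A→G (purine→purine), a transition.

base 4, transition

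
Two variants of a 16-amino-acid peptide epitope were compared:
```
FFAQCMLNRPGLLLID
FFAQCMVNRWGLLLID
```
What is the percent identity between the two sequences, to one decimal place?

Mismatches at positions 7, 10 (1-based): 2 of 16.
Identical positions: 14/16 = 87.5% → 87.5%.

87.5%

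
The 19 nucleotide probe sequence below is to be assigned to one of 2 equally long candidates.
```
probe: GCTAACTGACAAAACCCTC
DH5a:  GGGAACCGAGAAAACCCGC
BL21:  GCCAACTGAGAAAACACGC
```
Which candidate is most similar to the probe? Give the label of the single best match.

BL21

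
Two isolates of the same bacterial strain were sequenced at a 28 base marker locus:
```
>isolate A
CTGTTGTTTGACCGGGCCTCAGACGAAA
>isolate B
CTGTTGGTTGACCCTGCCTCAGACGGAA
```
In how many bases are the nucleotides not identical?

Mismatches (1-based): base 7: T→G; base 14: G→C; base 15: G→T; base 26: A→G.

4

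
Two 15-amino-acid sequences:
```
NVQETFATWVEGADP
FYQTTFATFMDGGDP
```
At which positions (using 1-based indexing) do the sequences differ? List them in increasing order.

1, 2, 4, 9, 10, 11, 13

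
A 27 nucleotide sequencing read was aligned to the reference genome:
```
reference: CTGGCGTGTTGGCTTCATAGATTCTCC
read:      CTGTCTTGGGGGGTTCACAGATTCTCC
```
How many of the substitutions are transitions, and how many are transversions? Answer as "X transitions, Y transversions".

1 transition, 5 transversions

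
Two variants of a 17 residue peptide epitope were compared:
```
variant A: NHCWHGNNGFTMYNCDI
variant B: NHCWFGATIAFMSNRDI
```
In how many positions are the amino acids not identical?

8

Comparing position by position, 8 positions differ: 5 (H/F), 7 (N/A), 8 (N/T), 9 (G/I), 10 (F/A), 11 (T/F), 13 (Y/S), 15 (C/R).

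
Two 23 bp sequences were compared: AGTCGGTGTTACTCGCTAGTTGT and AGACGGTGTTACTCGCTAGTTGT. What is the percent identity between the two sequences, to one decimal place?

95.7%

1 position differs (3), so 22 of 23 match: 22/23 = 95.65%.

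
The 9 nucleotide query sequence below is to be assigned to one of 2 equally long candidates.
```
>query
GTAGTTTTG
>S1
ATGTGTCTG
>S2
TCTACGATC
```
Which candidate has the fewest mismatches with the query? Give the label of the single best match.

Hamming distances to query — S1: 5; S2: 8.
Smallest is S1 with 5 mismatches.

S1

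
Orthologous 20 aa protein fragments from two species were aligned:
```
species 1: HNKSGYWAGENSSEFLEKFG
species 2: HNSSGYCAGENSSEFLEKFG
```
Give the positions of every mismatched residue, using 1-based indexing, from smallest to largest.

Differences at position 3 (K→S), position 7 (W→C).

3, 7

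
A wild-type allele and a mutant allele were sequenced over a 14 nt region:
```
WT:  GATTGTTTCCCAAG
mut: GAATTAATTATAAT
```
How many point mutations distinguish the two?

8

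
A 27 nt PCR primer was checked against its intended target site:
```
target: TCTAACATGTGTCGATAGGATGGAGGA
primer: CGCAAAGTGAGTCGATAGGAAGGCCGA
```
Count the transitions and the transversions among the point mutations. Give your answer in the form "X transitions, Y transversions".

3 transitions, 6 transversions

Mismatches (1-based):
base 1: T→C (pyrimidine→pyrimidine, transition)
base 2: C→G (pyrimidine→purine, transversion)
base 3: T→C (pyrimidine→pyrimidine, transition)
base 6: C→A (pyrimidine→purine, transversion)
base 7: A→G (purine→purine, transition)
base 10: T→A (pyrimidine→purine, transversion)
base 21: T→A (pyrimidine→purine, transversion)
base 24: A→C (purine→pyrimidine, transversion)
base 25: G→C (purine→pyrimidine, transversion)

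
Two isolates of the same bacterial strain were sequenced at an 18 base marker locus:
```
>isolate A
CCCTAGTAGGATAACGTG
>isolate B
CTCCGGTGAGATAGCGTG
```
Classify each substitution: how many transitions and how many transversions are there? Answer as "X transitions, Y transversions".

6 transitions, 0 transversions

Mismatches (1-based):
position 2: C→T (pyrimidine→pyrimidine, transition)
position 4: T→C (pyrimidine→pyrimidine, transition)
position 5: A→G (purine→purine, transition)
position 8: A→G (purine→purine, transition)
position 9: G→A (purine→purine, transition)
position 14: A→G (purine→purine, transition)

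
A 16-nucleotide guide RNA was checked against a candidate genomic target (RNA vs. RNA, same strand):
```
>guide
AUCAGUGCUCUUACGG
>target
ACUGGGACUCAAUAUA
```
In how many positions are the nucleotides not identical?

Comparing position by position, 11 positions differ: 2 (U/C), 3 (C/U), 4 (A/G), 6 (U/G), 7 (G/A), 11 (U/A), 12 (U/A), 13 (A/U), 14 (C/A), 15 (G/U), 16 (G/A).

11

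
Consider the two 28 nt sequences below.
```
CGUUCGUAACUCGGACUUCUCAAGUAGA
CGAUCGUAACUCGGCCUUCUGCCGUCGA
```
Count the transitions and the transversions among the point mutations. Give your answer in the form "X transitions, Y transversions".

0 transitions, 6 transversions

Mismatches (1-based):
base 3: U→A (pyrimidine→purine, transversion)
base 15: A→C (purine→pyrimidine, transversion)
base 21: C→G (pyrimidine→purine, transversion)
base 22: A→C (purine→pyrimidine, transversion)
base 23: A→C (purine→pyrimidine, transversion)
base 26: A→C (purine→pyrimidine, transversion)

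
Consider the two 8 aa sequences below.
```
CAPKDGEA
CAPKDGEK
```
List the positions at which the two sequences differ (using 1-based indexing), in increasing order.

Differences at position 8 (A→K).

8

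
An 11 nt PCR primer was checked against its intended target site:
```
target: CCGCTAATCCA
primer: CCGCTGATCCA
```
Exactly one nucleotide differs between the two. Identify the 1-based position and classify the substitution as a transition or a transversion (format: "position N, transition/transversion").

Position 6 changes A→G. A is a purine and G is a purine, so this is a transition.

position 6, transition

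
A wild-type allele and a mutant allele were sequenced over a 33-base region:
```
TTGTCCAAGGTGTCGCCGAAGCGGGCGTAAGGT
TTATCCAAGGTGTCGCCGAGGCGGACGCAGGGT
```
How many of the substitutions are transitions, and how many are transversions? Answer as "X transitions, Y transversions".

Mismatches (1-based):
position 3: G→A (purine→purine, transition)
position 20: A→G (purine→purine, transition)
position 25: G→A (purine→purine, transition)
position 28: T→C (pyrimidine→pyrimidine, transition)
position 30: A→G (purine→purine, transition)

5 transitions, 0 transversions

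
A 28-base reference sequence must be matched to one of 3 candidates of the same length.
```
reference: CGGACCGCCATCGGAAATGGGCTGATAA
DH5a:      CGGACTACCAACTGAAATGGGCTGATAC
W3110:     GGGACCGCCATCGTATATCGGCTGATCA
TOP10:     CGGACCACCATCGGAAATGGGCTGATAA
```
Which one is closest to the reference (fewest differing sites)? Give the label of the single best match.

TOP10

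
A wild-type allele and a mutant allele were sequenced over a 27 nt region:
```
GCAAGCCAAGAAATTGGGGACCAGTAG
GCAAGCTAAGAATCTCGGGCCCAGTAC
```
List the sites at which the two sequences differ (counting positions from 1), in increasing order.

Differences at site 7 (C→T), site 13 (A→T), site 14 (T→C), site 16 (G→C), site 20 (A→C), site 27 (G→C).

7, 13, 14, 16, 20, 27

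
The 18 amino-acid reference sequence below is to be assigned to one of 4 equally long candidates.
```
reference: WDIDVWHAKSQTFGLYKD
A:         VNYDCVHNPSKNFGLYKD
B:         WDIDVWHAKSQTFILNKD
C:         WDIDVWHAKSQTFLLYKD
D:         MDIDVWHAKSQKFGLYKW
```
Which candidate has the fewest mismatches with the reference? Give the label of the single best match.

C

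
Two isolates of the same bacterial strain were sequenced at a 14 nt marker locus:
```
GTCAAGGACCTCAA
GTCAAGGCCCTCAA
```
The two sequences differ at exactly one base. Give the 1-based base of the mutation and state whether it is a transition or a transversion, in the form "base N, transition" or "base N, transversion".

Base 8 changes A→C. A is a purine and C is a pyrimidine, so this is a transversion.

base 8, transversion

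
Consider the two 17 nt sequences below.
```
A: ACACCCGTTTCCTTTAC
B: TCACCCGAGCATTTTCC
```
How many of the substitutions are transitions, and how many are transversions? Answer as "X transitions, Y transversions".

2 transitions, 5 transversions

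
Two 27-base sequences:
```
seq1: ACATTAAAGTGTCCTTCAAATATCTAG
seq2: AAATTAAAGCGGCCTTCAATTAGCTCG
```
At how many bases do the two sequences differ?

6

The sequences differ at bases 2, 10, 12, 20, 23, 26 (1-based) — 6 in total.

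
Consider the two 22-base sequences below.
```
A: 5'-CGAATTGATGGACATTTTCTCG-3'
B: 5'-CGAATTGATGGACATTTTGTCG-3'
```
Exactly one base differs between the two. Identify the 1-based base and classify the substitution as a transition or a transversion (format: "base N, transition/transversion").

base 19, transversion

The sequences differ only at base 19: C→G (pyrimidine→purine), a transversion.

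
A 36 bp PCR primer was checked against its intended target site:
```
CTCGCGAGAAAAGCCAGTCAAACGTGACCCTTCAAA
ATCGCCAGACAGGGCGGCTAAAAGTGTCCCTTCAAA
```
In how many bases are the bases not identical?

10

The sequences differ at bases 1, 6, 10, 12, 14, 16, 18, 19, 23, 27 (1-based) — 10 in total.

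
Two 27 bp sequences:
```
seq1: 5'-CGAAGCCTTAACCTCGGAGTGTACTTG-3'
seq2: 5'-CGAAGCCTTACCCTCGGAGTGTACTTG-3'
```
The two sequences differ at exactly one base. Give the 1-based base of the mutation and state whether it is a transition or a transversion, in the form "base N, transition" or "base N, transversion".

The sequences differ only at base 11: A→C (purine→pyrimidine), a transversion.

base 11, transversion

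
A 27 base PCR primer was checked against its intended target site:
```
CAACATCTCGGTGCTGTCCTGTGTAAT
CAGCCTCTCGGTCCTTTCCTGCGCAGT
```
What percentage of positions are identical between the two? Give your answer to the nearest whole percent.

74%

7 positions differ (3, 5, 13, 16, 22, 24, 26), so 20 of 27 match: 20/27 = 74.07%.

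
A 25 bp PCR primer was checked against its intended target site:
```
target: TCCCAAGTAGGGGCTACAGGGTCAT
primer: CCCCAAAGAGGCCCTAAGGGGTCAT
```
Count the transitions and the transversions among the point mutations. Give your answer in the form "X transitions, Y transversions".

3 transitions, 4 transversions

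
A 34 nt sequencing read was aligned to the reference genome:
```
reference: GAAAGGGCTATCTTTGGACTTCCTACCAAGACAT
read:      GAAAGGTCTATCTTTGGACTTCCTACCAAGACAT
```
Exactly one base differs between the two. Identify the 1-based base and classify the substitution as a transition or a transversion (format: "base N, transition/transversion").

The sequences differ only at base 7: G→T (purine→pyrimidine), a transversion.

base 7, transversion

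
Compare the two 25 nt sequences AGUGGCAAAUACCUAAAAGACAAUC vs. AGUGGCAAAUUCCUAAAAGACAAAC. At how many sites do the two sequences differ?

2

Comparing position by position, 2 sites differ: 11 (A/U), 24 (U/A).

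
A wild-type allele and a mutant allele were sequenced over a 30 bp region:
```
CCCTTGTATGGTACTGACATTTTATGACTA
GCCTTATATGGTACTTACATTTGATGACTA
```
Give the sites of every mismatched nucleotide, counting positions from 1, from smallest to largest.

Differences at site 1 (C→G), site 6 (G→A), site 16 (G→T), site 23 (T→G).

1, 6, 16, 23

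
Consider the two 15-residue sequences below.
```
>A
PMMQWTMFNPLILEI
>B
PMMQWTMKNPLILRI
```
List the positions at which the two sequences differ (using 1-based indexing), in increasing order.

8, 14

Scanning 1-based: 8: F/K; 14: E/R.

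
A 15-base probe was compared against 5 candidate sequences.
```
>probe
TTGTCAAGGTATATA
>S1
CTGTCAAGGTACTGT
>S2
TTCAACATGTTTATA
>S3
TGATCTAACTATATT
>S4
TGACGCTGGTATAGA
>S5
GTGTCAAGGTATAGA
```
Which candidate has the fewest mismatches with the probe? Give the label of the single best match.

Hamming distances to probe — S1: 5; S2: 6; S3: 6; S4: 7; S5: 2.
Smallest is S5 with 2 mismatches.

S5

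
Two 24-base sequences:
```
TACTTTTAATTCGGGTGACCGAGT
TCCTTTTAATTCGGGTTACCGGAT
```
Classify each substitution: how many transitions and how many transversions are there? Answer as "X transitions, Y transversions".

2 transitions, 2 transversions

Transitions (purine↔purine or pyrimidine↔pyrimidine): 22 A→G, 23 G→A.
Transversions (purine↔pyrimidine): 2 A→C, 17 G→T.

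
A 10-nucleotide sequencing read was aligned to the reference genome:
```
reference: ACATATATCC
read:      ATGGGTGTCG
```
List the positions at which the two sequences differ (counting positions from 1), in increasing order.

Differences at position 2 (C→T), position 3 (A→G), position 4 (T→G), position 5 (A→G), position 7 (A→G), position 10 (C→G).

2, 3, 4, 5, 7, 10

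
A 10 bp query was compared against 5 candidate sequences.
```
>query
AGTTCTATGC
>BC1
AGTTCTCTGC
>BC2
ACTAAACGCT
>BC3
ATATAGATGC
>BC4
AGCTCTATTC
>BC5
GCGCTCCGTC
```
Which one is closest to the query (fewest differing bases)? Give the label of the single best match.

BC1

BC1 differs at 1 base; BC2 differs at 8 bases; BC3 differs at 4 bases; BC4 differs at 2 bases; BC5 differs at 9 bases. The closest is BC1.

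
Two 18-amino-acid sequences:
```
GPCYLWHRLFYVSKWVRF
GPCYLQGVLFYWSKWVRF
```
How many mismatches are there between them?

4

The sequences differ at positions 6, 7, 8, 12 (1-based) — 4 in total.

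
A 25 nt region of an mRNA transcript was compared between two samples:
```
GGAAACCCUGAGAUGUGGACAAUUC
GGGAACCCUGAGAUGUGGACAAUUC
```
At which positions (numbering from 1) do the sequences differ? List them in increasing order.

3

Differences at position 3 (A→G).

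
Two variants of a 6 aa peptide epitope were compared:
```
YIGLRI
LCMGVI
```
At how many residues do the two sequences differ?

Comparing position by position, 5 residues differ: 1 (Y/L), 2 (I/C), 3 (G/M), 4 (L/G), 5 (R/V).

5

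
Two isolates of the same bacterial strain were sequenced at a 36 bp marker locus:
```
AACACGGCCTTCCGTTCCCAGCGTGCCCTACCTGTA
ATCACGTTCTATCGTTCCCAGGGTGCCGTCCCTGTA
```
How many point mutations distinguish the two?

The sequences differ at positions 2, 7, 8, 11, 12, 22, 28, 30 (1-based) — 8 in total.

8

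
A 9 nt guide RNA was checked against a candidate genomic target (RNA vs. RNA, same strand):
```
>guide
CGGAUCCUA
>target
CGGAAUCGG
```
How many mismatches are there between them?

Mismatches (1-based): site 5: U→A; site 6: C→U; site 8: U→G; site 9: A→G.

4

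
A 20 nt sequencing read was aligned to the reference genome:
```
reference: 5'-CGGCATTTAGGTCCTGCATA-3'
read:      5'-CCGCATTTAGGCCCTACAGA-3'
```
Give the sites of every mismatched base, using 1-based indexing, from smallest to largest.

2, 12, 16, 19

Differences at site 2 (G→C), site 12 (T→C), site 16 (G→A), site 19 (T→G).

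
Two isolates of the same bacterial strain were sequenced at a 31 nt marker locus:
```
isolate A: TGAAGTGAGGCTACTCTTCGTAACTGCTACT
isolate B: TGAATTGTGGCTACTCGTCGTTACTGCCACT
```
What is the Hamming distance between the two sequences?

The sequences differ at bases 5, 8, 17, 22, 28 (1-based) — 5 in total.

5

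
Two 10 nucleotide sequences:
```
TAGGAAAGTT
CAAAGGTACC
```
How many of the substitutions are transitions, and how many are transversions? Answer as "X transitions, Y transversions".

8 transitions, 1 transversion

Mismatches (1-based):
base 1: T→C (pyrimidine→pyrimidine, transition)
base 3: G→A (purine→purine, transition)
base 4: G→A (purine→purine, transition)
base 5: A→G (purine→purine, transition)
base 6: A→G (purine→purine, transition)
base 7: A→T (purine→pyrimidine, transversion)
base 8: G→A (purine→purine, transition)
base 9: T→C (pyrimidine→pyrimidine, transition)
base 10: T→C (pyrimidine→pyrimidine, transition)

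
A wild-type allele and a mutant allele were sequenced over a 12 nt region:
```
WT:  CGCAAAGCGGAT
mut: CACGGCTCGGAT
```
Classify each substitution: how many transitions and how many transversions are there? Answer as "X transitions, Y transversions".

Mismatches (1-based):
site 2: G→A (purine→purine, transition)
site 4: A→G (purine→purine, transition)
site 5: A→G (purine→purine, transition)
site 6: A→C (purine→pyrimidine, transversion)
site 7: G→T (purine→pyrimidine, transversion)

3 transitions, 2 transversions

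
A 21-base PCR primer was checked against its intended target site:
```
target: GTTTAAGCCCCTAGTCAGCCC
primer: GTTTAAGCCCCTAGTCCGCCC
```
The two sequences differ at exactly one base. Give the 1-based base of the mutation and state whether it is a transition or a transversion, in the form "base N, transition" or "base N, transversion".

base 17, transversion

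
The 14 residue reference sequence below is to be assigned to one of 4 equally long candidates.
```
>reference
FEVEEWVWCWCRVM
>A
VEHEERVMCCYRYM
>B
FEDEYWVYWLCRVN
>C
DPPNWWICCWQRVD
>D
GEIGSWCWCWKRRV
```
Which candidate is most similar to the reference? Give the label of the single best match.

B

A differs at 7 positions; B differs at 6 positions; C differs at 9 positions; D differs at 8 positions. The closest is B.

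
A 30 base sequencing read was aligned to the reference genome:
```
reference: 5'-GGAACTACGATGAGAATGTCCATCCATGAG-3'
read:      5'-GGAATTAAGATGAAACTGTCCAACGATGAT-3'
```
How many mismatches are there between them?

Comparing position by position, 7 bases differ: 5 (C/T), 8 (C/A), 14 (G/A), 16 (A/C), 23 (T/A), 25 (C/G), 30 (G/T).

7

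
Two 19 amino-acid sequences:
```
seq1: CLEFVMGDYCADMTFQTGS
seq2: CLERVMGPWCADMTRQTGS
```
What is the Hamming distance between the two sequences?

Mismatches (1-based): residue 4: F→R; residue 8: D→P; residue 9: Y→W; residue 15: F→R.

4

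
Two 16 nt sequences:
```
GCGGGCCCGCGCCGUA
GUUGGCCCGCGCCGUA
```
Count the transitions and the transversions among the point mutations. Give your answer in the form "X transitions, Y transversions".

1 transition, 1 transversion

Mismatches (1-based):
site 2: C→U (pyrimidine→pyrimidine, transition)
site 3: G→U (purine→pyrimidine, transversion)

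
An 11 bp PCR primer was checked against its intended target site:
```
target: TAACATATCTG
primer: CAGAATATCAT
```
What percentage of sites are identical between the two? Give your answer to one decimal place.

Mismatches at positions 1, 3, 4, 10, 11 (1-based): 5 of 11.
Identical positions: 6/11 = 54.55% → 54.5%.

54.5%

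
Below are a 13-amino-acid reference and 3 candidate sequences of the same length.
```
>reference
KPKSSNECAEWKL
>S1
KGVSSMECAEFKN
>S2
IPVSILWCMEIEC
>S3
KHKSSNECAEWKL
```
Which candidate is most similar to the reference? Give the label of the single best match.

S3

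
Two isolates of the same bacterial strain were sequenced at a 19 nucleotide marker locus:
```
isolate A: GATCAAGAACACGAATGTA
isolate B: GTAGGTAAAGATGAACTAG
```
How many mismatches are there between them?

The sequences differ at sites 2, 3, 4, 5, 6, 7, 10, 12, 16, 17, 18, 19 (1-based) — 12 in total.

12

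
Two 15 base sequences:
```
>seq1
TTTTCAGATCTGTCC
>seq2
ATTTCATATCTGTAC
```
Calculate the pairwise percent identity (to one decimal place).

80.0%

3 positions differ (1, 7, 14), so 12 of 15 match: 12/15 = 80%.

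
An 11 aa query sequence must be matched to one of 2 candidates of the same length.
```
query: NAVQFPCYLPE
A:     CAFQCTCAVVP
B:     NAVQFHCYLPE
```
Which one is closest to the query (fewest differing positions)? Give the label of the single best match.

B

A differs at 8 positions; B differs at 1 position. The closest is B.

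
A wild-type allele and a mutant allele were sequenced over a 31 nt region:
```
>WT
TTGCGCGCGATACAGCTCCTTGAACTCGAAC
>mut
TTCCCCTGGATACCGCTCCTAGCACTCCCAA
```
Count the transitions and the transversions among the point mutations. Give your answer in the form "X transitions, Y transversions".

0 transitions, 10 transversions

Transitions (purine↔purine or pyrimidine↔pyrimidine): none.
Transversions (purine↔pyrimidine): 3 G→C, 5 G→C, 7 G→T, 8 C→G, 14 A→C, 21 T→A, 23 A→C, 28 G→C, 29 A→C, 31 C→A.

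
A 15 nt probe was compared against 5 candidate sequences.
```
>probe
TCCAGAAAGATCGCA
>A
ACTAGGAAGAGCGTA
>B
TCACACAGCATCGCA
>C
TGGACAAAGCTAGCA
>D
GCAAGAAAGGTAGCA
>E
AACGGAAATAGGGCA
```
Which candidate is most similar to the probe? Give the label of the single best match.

A differs at 5 positions; B differs at 6 positions; C differs at 5 positions; D differs at 4 positions; E differs at 6 positions. The closest is D.

D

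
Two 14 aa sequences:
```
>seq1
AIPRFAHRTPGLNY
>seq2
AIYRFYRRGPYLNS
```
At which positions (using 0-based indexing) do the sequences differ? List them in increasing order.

Differences at position 2 (P→Y), position 5 (A→Y), position 6 (H→R), position 8 (T→G), position 10 (G→Y), position 13 (Y→S).

2, 5, 6, 8, 10, 13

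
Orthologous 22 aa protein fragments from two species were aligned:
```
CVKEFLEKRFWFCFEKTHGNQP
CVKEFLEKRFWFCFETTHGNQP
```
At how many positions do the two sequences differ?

1

Mismatches (1-based): position 16: K→T.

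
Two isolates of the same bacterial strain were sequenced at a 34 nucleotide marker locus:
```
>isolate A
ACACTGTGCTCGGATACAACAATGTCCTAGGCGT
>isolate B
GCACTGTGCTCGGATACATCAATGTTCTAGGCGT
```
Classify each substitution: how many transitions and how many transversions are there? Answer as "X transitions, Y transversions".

Mismatches (1-based):
base 1: A→G (purine→purine, transition)
base 19: A→T (purine→pyrimidine, transversion)
base 26: C→T (pyrimidine→pyrimidine, transition)

2 transitions, 1 transversion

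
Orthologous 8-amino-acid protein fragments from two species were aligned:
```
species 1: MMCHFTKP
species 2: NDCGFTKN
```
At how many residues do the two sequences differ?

The sequences differ at residues 1, 2, 4, 8 (1-based) — 4 in total.

4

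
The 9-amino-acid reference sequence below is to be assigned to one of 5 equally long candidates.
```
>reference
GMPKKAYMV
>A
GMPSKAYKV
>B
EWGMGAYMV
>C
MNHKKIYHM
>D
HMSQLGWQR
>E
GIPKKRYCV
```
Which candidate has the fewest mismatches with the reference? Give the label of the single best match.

A

A differs at 2 residues; B differs at 5 residues; C differs at 6 residues; D differs at 8 residues; E differs at 3 residues. The closest is A.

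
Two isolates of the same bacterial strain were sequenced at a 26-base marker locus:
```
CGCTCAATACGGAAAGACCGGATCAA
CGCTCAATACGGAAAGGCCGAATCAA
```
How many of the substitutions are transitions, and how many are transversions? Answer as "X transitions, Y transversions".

2 transitions, 0 transversions

Transitions (purine↔purine or pyrimidine↔pyrimidine): 17 A→G, 21 G→A.
Transversions (purine↔pyrimidine): none.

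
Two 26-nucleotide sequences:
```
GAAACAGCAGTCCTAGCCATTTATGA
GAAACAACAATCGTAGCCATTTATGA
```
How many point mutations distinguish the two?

3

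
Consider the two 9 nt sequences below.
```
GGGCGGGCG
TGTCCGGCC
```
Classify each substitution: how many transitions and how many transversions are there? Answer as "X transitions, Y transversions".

Mismatches (1-based):
position 1: G→T (purine→pyrimidine, transversion)
position 3: G→T (purine→pyrimidine, transversion)
position 5: G→C (purine→pyrimidine, transversion)
position 9: G→C (purine→pyrimidine, transversion)

0 transitions, 4 transversions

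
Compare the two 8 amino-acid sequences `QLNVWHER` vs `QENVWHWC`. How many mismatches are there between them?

3

Mismatches (1-based): residue 2: L→E; residue 7: E→W; residue 8: R→C.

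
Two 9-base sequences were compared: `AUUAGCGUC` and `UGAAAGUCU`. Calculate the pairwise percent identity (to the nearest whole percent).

11%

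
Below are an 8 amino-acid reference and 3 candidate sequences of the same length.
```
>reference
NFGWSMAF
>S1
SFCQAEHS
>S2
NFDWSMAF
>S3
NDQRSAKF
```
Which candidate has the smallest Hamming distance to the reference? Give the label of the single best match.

Hamming distances to reference — S1: 7; S2: 1; S3: 5.
Smallest is S2 with 1 mismatch.

S2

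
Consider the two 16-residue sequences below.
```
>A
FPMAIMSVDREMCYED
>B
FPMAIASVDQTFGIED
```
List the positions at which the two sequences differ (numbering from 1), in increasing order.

6, 10, 11, 12, 13, 14

Scanning 1-based: 6: M/A; 10: R/Q; 11: E/T; 12: M/F; 13: C/G; 14: Y/I.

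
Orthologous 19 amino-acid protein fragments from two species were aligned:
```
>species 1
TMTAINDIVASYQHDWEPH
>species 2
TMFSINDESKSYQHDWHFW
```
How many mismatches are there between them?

Comparing position by position, 8 positions differ: 3 (T/F), 4 (A/S), 8 (I/E), 9 (V/S), 10 (A/K), 17 (E/H), 18 (P/F), 19 (H/W).

8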